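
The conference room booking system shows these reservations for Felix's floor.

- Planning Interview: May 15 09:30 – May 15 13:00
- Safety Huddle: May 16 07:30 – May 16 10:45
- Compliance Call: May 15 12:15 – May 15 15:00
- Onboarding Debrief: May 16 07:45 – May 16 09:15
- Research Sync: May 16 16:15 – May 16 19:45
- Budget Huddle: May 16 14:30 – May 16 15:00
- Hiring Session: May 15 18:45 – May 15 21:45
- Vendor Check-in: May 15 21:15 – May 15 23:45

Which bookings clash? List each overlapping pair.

Check each pair: they overlap iff neither finishes before the other starts.
Sorted by start: Planning Interview, Compliance Call, Hiring Session, Vendor Check-in, Safety Huddle, Onboarding Debrief, Budget Huddle, Research Sync.
Compliance Call starts before Planning Interview ends → Planning Interview and Compliance Call overlap.
Hiring Session starts after Planning Interview ends — done with Planning Interview.
Hiring Session starts after Compliance Call ends — done with Compliance Call.
Vendor Check-in starts before Hiring Session ends → Hiring Session and Vendor Check-in overlap.
Safety Huddle starts after Hiring Session ends — done with Hiring Session.
Safety Huddle starts after Vendor Check-in ends — done with Vendor Check-in.
Onboarding Debrief starts before Safety Huddle ends → Safety Huddle and Onboarding Debrief overlap.
Budget Huddle starts after Safety Huddle ends — done with Safety Huddle.
Budget Huddle starts after Onboarding Debrief ends — done with Onboarding Debrief.
Research Sync starts after Budget Huddle ends.

Compliance Call & Planning Interview, Hiring Session & Vendor Check-in, Onboarding Debrief & Safety Huddle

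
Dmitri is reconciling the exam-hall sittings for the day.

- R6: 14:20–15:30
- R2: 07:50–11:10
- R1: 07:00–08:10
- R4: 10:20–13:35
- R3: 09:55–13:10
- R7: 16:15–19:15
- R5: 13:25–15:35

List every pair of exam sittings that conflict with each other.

R1 & R2, R2 & R3, R2 & R4, R3 & R4, R4 & R5, R5 & R6

Check each pair: they overlap iff neither finishes before the other starts.
Sorted by start: R1, R2, R3, R4, R5, R6, R7.
R2 starts before R1 ends → R1 and R2 overlap.
R3 starts after R1 ends, so R1 has no further overlaps.
R3 starts before R2 ends → R2 and R3 overlap.
R4 starts before R2 ends → R2 and R4 overlap.
R5 starts after R2 ends, so R2 has no further overlaps.
R4 starts before R3 ends → R3 and R4 overlap.
R5 starts after R3 ends, so R3 has no further overlaps.
R5 starts before R4 ends → R4 and R5 overlap.
R6 starts after R4 ends, so R4 has no further overlaps.
R6 starts before R5 ends → R5 and R6 overlap.
R7 starts after R5 ends.
R7 starts after R6 ends.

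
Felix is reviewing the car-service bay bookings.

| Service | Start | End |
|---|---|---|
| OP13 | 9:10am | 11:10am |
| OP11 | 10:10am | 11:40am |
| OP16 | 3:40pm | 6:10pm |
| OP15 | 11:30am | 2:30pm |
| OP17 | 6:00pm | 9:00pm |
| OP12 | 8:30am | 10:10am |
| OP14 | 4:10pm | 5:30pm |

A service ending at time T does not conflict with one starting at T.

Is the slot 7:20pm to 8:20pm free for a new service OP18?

No — it overlaps OP17

OP12: ends 10:10am at or before OP18 starts 7:20pm → clear.
OP13: ends 11:10am at or before OP18 starts 7:20pm → clear.
OP11: ends 11:40am at or before OP18 starts 7:20pm → clear.
OP15: ends 2:30pm at or before OP18 starts 7:20pm → clear.
OP16: ends 6:10pm at or before OP18 starts 7:20pm → clear.
OP14: ends 5:30pm at or before OP18 starts 7:20pm → clear.
OP17: starts 6:00pm before OP18 ends 8:20pm, and ends 9:00pm after OP18 starts 7:20pm → overlap.
OP18 overlaps OP17.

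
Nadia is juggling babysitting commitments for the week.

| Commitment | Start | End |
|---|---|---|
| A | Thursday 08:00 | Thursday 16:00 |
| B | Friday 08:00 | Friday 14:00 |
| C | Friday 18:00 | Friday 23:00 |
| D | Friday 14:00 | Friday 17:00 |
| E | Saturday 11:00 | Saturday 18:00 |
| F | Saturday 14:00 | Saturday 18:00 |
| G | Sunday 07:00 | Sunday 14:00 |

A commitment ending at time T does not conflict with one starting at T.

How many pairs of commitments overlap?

Check each pair: they overlap iff neither finishes before the other starts.
Sorted by start: A, B, D, C, E, F, G.
B starts after A ends, so nothing later overlaps A either.
D starts exactly when B ends (back-to-back, no overlap), so nothing later overlaps B either.
C starts after D ends, so nothing later overlaps D either.
E starts after C ends, so nothing later overlaps C either.
F starts before E ends → E and F overlap.
G starts after E ends.
G starts after F ends.
Overlapping pairs: E & F — 1 in total.

1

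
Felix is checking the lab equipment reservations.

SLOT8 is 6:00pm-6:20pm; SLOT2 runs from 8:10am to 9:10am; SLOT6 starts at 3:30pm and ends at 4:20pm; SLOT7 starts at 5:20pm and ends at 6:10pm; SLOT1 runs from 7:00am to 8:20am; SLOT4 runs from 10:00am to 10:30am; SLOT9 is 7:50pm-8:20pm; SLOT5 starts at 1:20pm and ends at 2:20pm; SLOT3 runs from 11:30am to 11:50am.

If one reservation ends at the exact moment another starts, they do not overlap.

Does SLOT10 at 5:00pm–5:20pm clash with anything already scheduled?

No — it doesn't clash with anything

SLOT1: ends 8:20am at or before SLOT10 starts 5:00pm → clear.
SLOT2: ends 9:10am at or before SLOT10 starts 5:00pm → clear.
SLOT4: ends 10:30am at or before SLOT10 starts 5:00pm → clear.
SLOT3: ends 11:50am at or before SLOT10 starts 5:00pm → clear.
SLOT5: ends 2:20pm at or before SLOT10 starts 5:00pm → clear.
SLOT6: ends 4:20pm at or before SLOT10 starts 5:00pm → clear.
SLOT7: starts 5:20pm at or after SLOT10 ends 5:20pm → clear.
SLOT8: starts 6:00pm at or after SLOT10 ends 5:20pm → clear.
SLOT9: starts 7:50pm at or after SLOT10 ends 5:20pm → clear.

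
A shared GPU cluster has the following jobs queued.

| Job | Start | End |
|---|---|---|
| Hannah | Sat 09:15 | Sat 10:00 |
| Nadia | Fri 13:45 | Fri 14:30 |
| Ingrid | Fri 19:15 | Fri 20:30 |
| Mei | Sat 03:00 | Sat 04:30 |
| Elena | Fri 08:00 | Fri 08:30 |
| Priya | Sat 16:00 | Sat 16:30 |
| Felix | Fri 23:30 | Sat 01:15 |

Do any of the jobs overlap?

No

Sorted by start: Elena, Nadia, Ingrid, Felix, Mei, Hannah, Priya.
Nadia starts after Elena ends, so nothing later overlaps Elena either.
Ingrid starts after Nadia ends, so nothing later overlaps Nadia either.
Felix starts after Ingrid ends, so nothing later overlaps Ingrid either.
Mei starts after Felix ends, so nothing later overlaps Felix either.
Hannah starts after Mei ends, so nothing later overlaps Mei either.
Priya starts after Hannah ends.
Every pair is clear; the schedule has no overlaps.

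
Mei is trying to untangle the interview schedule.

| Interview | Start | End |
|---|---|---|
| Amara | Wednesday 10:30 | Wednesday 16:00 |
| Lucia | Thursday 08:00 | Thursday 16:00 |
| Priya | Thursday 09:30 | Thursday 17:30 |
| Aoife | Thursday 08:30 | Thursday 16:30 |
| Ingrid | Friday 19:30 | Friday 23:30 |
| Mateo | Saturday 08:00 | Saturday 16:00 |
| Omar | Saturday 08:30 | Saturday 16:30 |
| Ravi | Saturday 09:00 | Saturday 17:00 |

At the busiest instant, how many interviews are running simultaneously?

Sort all start/end points and keep a running count:
Wednesday 10:30 start Amara → 1
Wednesday 16:00 end Amara → 0
Thursday 08:00 start Lucia → 1
Thursday 08:30 start Aoife → 2
Thursday 09:30 start Priya → 3
Thursday 16:00 end Lucia → 2
Thursday 16:30 end Aoife → 1
Thursday 17:30 end Priya → 0
Friday 19:30 start Ingrid → 1
Friday 23:30 end Ingrid → 0
Saturday 08:00 start Mateo → 1
Saturday 08:30 start Omar → 2
Saturday 09:00 start Ravi → 3
Saturday 16:00 end Mateo → 2
Saturday 16:30 end Omar → 1
Saturday 17:00 end Ravi → 0
Peak is 3, at Thursday 09:30 (Aoife, Lucia, Priya).

3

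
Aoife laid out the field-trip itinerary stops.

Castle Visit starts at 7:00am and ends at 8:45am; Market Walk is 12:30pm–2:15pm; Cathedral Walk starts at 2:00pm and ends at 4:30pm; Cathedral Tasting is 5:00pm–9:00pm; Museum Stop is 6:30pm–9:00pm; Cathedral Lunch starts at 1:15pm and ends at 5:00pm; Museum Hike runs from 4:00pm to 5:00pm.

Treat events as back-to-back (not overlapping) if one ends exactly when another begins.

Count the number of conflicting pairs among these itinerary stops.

6

Sorted by start: Castle Visit, Market Walk, Cathedral Lunch, Cathedral Walk, Museum Hike, Cathedral Tasting, Museum Stop.
Market Walk starts after Castle Visit ends, so nothing later overlaps Castle Visit either.
Cathedral Lunch starts before Market Walk ends → Market Walk and Cathedral Lunch overlap.
Cathedral Walk starts before Market Walk ends → Market Walk and Cathedral Walk overlap.
Museum Hike starts after Market Walk ends, so nothing later overlaps Market Walk either.
Cathedral Walk starts before Cathedral Lunch ends → Cathedral Lunch and Cathedral Walk overlap.
Museum Hike starts before Cathedral Lunch ends → Cathedral Lunch and Museum Hike overlap.
Cathedral Tasting starts exactly when Cathedral Lunch ends (back-to-back, no overlap), so nothing later overlaps Cathedral Lunch either.
Museum Hike starts before Cathedral Walk ends → Cathedral Walk and Museum Hike overlap.
Cathedral Tasting starts after Cathedral Walk ends, so nothing later overlaps Cathedral Walk either.
Cathedral Tasting starts exactly when Museum Hike ends (back-to-back, no overlap), so nothing later overlaps Museum Hike either.
Museum Stop starts before Cathedral Tasting ends → Cathedral Tasting and Museum Stop overlap.
Overlapping pairs: Cathedral Lunch & Cathedral Walk, Cathedral Lunch & Market Walk, Cathedral Lunch & Museum Hike, Cathedral Tasting & Museum Stop, Cathedral Walk & Market Walk, Cathedral Walk & Museum Hike — 6 in total.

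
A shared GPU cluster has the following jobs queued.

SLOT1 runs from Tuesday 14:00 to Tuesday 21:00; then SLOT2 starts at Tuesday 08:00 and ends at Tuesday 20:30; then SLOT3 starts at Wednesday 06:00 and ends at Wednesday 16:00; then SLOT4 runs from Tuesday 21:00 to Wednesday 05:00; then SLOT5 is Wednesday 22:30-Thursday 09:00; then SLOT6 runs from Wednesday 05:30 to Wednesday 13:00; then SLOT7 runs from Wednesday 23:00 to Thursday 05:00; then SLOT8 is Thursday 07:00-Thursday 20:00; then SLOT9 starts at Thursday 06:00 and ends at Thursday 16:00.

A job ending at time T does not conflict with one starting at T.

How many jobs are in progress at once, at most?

3

Sort all start/end points and keep a running count:
Tuesday 08:00 start SLOT2 → 1
Tuesday 14:00 start SLOT1 → 2
Tuesday 20:30 end SLOT2 → 1
Tuesday 21:00 end SLOT1 → 0
Tuesday 21:00 start SLOT4 → 1
Wednesday 05:00 end SLOT4 → 0
Wednesday 05:30 start SLOT6 → 1
Wednesday 06:00 start SLOT3 → 2
Wednesday 13:00 end SLOT6 → 1
Wednesday 16:00 end SLOT3 → 0
Wednesday 22:30 start SLOT5 → 1
Wednesday 23:00 start SLOT7 → 2
Thursday 05:00 end SLOT7 → 1
Thursday 06:00 start SLOT9 → 2
Thursday 07:00 start SLOT8 → 3
Thursday 09:00 end SLOT5 → 2
Thursday 16:00 end SLOT9 → 1
Thursday 20:00 end SLOT8 → 0
Peak is 3, at Thursday 07:00 (SLOT5, SLOT8, SLOT9).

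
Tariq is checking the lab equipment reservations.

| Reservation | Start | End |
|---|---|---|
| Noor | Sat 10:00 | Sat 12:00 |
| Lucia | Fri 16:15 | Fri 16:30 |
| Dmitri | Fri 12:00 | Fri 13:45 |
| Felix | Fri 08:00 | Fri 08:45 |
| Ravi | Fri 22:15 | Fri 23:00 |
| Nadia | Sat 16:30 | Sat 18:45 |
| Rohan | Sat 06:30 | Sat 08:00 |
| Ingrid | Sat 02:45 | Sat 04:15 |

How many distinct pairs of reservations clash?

Sorted by start: Felix, Dmitri, Lucia, Ravi, Ingrid, Rohan, Noor, Nadia.
Dmitri starts after Felix ends; Felix is clear from here.
Lucia starts after Dmitri ends; Dmitri is clear from here.
Ravi starts after Lucia ends; Lucia is clear from here.
Ingrid starts after Ravi ends; Ravi is clear from here.
Rohan starts after Ingrid ends; Ingrid is clear from here.
Noor starts after Rohan ends; Rohan is clear from here.
Nadia starts after Noor ends.
No pair overlaps.

0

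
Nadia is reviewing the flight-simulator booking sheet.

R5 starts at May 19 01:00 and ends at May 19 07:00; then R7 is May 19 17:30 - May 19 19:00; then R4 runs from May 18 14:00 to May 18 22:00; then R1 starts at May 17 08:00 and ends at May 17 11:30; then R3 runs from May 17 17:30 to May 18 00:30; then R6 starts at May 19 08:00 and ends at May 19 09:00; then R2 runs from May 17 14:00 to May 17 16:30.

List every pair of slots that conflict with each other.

Sorted by start: R1, R2, R3, R4, R5, R6, R7.
R2 starts after R1 ends; R1 is clear from here.
R3 starts after R2 ends; R2 is clear from here.
R4 starts after R3 ends; R3 is clear from here.
R5 starts after R4 ends; R4 is clear from here.
R6 starts after R5 ends; R5 is clear from here.
R7 starts after R6 ends.

no overlapping pairs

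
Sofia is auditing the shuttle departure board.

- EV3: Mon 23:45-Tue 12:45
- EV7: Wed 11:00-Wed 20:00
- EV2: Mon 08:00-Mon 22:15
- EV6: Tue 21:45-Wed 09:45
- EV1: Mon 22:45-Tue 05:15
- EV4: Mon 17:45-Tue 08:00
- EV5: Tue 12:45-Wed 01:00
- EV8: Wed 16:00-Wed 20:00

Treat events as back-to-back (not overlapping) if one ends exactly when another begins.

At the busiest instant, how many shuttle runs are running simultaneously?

3

Walk through starts and ends in time order (an end at T is processed before a start at T):
Mon 08:00 start EV2 → 1
Mon 17:45 start EV4 → 2
Mon 22:15 end EV2 → 1
Mon 22:45 start EV1 → 2
Mon 23:45 start EV3 → 3
Tue 05:15 end EV1 → 2
Tue 08:00 end EV4 → 1
Tue 12:45 end EV3 → 0
Tue 12:45 start EV5 → 1
Tue 21:45 start EV6 → 2
Wed 01:00 end EV5 → 1
Wed 09:45 end EV6 → 0
Wed 11:00 start EV7 → 1
Wed 16:00 start EV8 → 2
Wed 20:00 end EV7 → 1
Wed 20:00 end EV8 → 0
Peak is 3, at Mon 23:45 (EV1, EV3, EV4).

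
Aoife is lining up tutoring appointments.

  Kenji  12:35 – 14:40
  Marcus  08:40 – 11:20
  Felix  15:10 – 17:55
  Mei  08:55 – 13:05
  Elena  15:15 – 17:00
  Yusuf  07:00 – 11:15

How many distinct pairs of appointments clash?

Sorted by start: Yusuf, Marcus, Mei, Kenji, Felix, Elena.
Marcus starts before Yusuf ends → Yusuf and Marcus overlap.
Mei starts before Yusuf ends → Yusuf and Mei overlap.
Kenji starts after Yusuf ends, so nothing later overlaps Yusuf either.
Mei starts before Marcus ends → Marcus and Mei overlap.
Kenji starts after Marcus ends, so nothing later overlaps Marcus either.
Kenji starts before Mei ends → Mei and Kenji overlap.
Felix starts after Mei ends, so nothing later overlaps Mei either.
Felix starts after Kenji ends, so nothing later overlaps Kenji either.
Elena starts before Felix ends → Felix and Elena overlap.
Overlapping pairs: Elena & Felix, Kenji & Mei, Marcus & Mei, Marcus & Yusuf, Mei & Yusuf — 5 in total.

5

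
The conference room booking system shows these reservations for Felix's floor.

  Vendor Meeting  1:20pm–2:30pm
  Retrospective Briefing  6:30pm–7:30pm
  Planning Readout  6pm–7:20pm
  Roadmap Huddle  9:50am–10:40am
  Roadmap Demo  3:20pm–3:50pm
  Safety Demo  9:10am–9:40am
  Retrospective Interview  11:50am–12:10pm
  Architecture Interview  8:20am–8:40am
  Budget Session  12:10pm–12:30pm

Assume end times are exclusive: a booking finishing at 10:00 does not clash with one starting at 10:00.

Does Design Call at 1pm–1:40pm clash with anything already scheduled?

Yes — it overlaps Vendor Meeting

Architecture Interview: ends 8:40am at or before Design Call starts 1pm → clear.
Safety Demo: ends 9:40am at or before Design Call starts 1pm → clear.
Roadmap Huddle: ends 10:40am at or before Design Call starts 1pm → clear.
Retrospective Interview: ends 12:10pm at or before Design Call starts 1pm → clear.
Budget Session: ends 12:30pm at or before Design Call starts 1pm → clear.
Vendor Meeting: starts 1:20pm before Design Call ends 1:40pm, and ends 2:30pm after Design Call starts 1pm → overlap.
Roadmap Demo: starts 3:20pm at or after Design Call ends 1:40pm → clear.
Planning Readout: starts 6pm at or after Design Call ends 1:40pm → clear.
Retrospective Briefing: starts 6:30pm at or after Design Call ends 1:40pm → clear.
Design Call overlaps Vendor Meeting.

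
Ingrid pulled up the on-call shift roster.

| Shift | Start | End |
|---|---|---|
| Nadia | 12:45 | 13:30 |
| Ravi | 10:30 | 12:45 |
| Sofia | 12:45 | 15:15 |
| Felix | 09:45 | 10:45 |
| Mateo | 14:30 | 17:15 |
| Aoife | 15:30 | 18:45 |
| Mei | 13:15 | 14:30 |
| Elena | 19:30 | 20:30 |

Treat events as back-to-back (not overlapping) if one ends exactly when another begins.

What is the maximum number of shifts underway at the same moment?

3

Sort all start/end points and keep a running count:
09:45 start Felix → 1
10:30 start Ravi → 2
10:45 end Felix → 1
12:45 end Ravi → 0
12:45 start Nadia → 1
12:45 start Sofia → 2
13:15 start Mei → 3
13:30 end Nadia → 2
14:30 end Mei → 1
14:30 start Mateo → 2
15:15 end Sofia → 1
15:30 start Aoife → 2
17:15 end Mateo → 1
18:45 end Aoife → 0
19:30 start Elena → 1
20:30 end Elena → 0
Peak is 3, at 13:15 (Mei, Nadia, Sofia).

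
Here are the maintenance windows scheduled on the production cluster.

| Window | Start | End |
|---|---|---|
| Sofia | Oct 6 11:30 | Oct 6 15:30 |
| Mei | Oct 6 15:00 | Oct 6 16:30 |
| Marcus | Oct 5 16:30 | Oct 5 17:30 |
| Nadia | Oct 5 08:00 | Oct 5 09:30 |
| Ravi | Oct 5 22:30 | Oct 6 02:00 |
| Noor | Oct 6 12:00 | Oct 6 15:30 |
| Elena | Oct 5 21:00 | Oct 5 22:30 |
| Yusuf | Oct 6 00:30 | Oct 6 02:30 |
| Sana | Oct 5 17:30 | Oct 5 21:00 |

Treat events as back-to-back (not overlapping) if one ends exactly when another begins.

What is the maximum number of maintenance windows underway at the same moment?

Sweep the timeline, counting +1 at each start and −1 at each end (ends before starts at a tie):
Oct 5 08:00 start Nadia → 1
Oct 5 09:30 end Nadia → 0
Oct 5 16:30 start Marcus → 1
Oct 5 17:30 end Marcus → 0
Oct 5 17:30 start Sana → 1
Oct 5 21:00 end Sana → 0
Oct 5 21:00 start Elena → 1
Oct 5 22:30 end Elena → 0
Oct 5 22:30 start Ravi → 1
Oct 6 00:30 start Yusuf → 2
Oct 6 02:00 end Ravi → 1
Oct 6 02:30 end Yusuf → 0
Oct 6 11:30 start Sofia → 1
Oct 6 12:00 start Noor → 2
Oct 6 15:00 start Mei → 3
Oct 6 15:30 end Noor → 2
Oct 6 15:30 end Sofia → 1
Oct 6 16:30 end Mei → 0
Peak is 3, at Oct 6 15:00 (Mei, Noor, Sofia).

3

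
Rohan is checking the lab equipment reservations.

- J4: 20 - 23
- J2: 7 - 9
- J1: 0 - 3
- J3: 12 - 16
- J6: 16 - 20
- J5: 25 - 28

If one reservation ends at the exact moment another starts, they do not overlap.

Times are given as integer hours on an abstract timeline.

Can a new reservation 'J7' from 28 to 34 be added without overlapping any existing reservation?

Yes — the slot is free

J1: ends 3 at or before J7 starts 28 → clear.
J2: ends 9 at or before J7 starts 28 → clear.
J3: ends 16 at or before J7 starts 28 → clear.
J6: ends 20 at or before J7 starts 28 → clear.
J4: ends 23 at or before J7 starts 28 → clear.
J5: ends 28 at or before J7 starts 28 → clear.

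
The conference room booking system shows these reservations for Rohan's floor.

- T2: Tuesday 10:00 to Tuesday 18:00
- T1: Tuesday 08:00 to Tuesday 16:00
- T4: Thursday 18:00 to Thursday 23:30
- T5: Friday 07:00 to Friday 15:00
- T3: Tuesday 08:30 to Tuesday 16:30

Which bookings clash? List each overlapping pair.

T1 & T2, T1 & T3, T2 & T3

Check each pair: they overlap iff neither finishes before the other starts.
Sorted by start: T1, T3, T2, T4, T5.
T3 starts before T1 ends → T1 and T3 overlap.
T2 starts before T1 ends → T1 and T2 overlap.
T4 starts after T1 ends, so nothing later overlaps T1 either.
T2 starts before T3 ends → T3 and T2 overlap.
T4 starts after T3 ends, so nothing later overlaps T3 either.
T4 starts after T2 ends, so nothing later overlaps T2 either.
T5 starts after T4 ends.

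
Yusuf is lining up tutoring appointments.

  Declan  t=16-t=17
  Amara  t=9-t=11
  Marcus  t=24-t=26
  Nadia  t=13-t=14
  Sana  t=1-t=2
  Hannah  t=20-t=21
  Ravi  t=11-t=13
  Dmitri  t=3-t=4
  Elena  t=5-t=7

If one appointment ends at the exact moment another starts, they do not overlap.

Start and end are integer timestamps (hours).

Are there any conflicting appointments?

Sorted by start: Sana, Dmitri, Elena, Amara, Ravi, Nadia, Declan, Hannah, Marcus.
Dmitri starts after Sana ends — done with Sana.
Elena starts after Dmitri ends — done with Dmitri.
Amara starts after Elena ends — done with Elena.
Ravi starts exactly when Amara ends (back-to-back, no overlap) — done with Amara.
Nadia starts exactly when Ravi ends (back-to-back, no overlap) — done with Ravi.
Declan starts after Nadia ends — done with Nadia.
Hannah starts after Declan ends — done with Declan.
Marcus starts after Hannah ends.
Every pair is clear; the schedule has no overlaps.

No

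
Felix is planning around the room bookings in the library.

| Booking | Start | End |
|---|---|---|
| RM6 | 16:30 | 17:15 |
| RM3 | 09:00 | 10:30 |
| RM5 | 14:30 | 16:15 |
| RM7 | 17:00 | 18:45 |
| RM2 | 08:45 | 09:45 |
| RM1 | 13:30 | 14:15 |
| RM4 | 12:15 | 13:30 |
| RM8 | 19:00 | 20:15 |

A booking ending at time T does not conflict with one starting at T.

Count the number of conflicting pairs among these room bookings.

Check each pair: they overlap iff neither finishes before the other starts.
Sorted by start: RM2, RM3, RM4, RM1, RM5, RM6, RM7, RM8.
RM3 starts before RM2 ends → RM2 and RM3 overlap.
RM4 starts after RM2 ends; RM2 is clear from here.
RM4 starts after RM3 ends; RM3 is clear from here.
RM1 starts exactly when RM4 ends (back-to-back, no overlap); RM4 is clear from here.
RM5 starts after RM1 ends; RM1 is clear from here.
RM6 starts after RM5 ends; RM5 is clear from here.
RM7 starts before RM6 ends → RM6 and RM7 overlap.
RM8 starts after RM6 ends.
RM8 starts after RM7 ends.
Overlapping pairs: RM2 & RM3, RM6 & RM7 — 2 in total.

2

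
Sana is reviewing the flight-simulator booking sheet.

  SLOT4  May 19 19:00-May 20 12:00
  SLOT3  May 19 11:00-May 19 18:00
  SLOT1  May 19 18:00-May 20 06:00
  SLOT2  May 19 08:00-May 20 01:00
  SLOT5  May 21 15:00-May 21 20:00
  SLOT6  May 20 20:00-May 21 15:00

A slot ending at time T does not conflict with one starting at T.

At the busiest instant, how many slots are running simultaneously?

3

Walk through starts and ends in time order (an end at T is processed before a start at T):
May 19 08:00 start SLOT2 → 1
May 19 11:00 start SLOT3 → 2
May 19 18:00 end SLOT3 → 1
May 19 18:00 start SLOT1 → 2
May 19 19:00 start SLOT4 → 3
May 20 01:00 end SLOT2 → 2
May 20 06:00 end SLOT1 → 1
May 20 12:00 end SLOT4 → 0
May 20 20:00 start SLOT6 → 1
May 21 15:00 end SLOT6 → 0
May 21 15:00 start SLOT5 → 1
May 21 20:00 end SLOT5 → 0
Peak is 3, at May 19 19:00 (SLOT1, SLOT2, SLOT4).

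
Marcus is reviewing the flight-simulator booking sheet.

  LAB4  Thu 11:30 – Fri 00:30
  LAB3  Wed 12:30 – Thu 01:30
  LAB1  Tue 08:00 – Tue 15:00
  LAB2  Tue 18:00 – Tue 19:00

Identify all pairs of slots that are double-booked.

Two intervals overlap when each starts before the other ends.
Sorted by start: LAB1, LAB2, LAB3, LAB4.
LAB2 starts after LAB1 ends, so LAB1 has no further overlaps.
LAB3 starts after LAB2 ends, so LAB2 has no further overlaps.
LAB4 starts after LAB3 ends.

no conflicts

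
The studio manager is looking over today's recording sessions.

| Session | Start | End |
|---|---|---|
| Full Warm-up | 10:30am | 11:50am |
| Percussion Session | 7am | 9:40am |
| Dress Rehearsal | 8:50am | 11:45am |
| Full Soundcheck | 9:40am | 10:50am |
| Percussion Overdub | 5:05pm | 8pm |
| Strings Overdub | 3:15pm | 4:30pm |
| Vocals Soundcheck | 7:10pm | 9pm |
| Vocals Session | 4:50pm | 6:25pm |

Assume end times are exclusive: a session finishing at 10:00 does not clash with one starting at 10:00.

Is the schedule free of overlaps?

No

Sorted by start: Percussion Session, Dress Rehearsal, Full Soundcheck, Full Warm-up, Strings Overdub, Vocals Session, Percussion Overdub, Vocals Soundcheck.
Dress Rehearsal starts before Percussion Session ends → Percussion Session and Dress Rehearsal overlap.
That's a conflict, so the schedule is not conflict-free.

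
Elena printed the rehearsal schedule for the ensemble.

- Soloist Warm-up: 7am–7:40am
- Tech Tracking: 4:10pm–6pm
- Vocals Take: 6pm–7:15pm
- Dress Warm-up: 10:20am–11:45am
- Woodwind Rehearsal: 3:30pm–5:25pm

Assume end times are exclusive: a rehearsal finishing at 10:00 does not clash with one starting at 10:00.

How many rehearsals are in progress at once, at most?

Walk through starts and ends in time order (an end at T is processed before a start at T):
7am start Soloist Warm-up → 1
7:40am end Soloist Warm-up → 0
10:20am start Dress Warm-up → 1
11:45am end Dress Warm-up → 0
3:30pm start Woodwind Rehearsal → 1
4:10pm start Tech Tracking → 2
5:25pm end Woodwind Rehearsal → 1
6pm end Tech Tracking → 0
6pm start Vocals Take → 1
7:15pm end Vocals Take → 0
Peak is 2, at 4:10pm (Tech Tracking, Woodwind Rehearsal).

2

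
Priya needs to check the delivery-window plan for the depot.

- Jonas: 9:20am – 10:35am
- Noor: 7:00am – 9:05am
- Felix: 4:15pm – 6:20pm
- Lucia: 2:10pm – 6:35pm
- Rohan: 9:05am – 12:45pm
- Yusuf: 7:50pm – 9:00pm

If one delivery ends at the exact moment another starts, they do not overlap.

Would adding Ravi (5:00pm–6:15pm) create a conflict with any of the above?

Noor: ends 9:05am at or before Ravi starts 5:00pm → clear.
Rohan: ends 12:45pm at or before Ravi starts 5:00pm → clear.
Jonas: ends 10:35am at or before Ravi starts 5:00pm → clear.
Lucia: starts 2:10pm before Ravi ends 6:15pm, and ends 6:35pm after Ravi starts 5:00pm → overlap.
Felix: starts 4:15pm before Ravi ends 6:15pm, and ends 6:20pm after Ravi starts 5:00pm → overlap.
Yusuf: starts 7:50pm at or after Ravi ends 6:15pm → clear.
Ravi overlaps Felix, Lucia.

Yes — it overlaps Felix, Lucia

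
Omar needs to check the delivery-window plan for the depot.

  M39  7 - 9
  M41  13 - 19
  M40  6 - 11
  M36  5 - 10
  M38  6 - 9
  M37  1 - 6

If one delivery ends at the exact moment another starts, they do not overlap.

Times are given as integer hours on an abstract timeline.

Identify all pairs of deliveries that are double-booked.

Sorted by start: M37, M36, M38, M40, M39, M41.
M36 starts before M37 ends → M37 and M36 overlap.
M38 starts exactly when M37 ends (back-to-back, no overlap), so nothing later overlaps M37 either.
M38 starts before M36 ends → M36 and M38 overlap.
M40 starts before M36 ends → M36 and M40 overlap.
M39 starts before M36 ends → M36 and M39 overlap.
M41 starts after M36 ends.
M40 starts before M38 ends → M38 and M40 overlap.
M39 starts before M38 ends → M38 and M39 overlap.
M41 starts after M38 ends.
M39 starts before M40 ends → M40 and M39 overlap.
M41 starts after M40 ends.
M41 starts after M39 ends.

M36 & M37, M36 & M38, M36 & M39, M36 & M40, M38 & M39, M38 & M40, M39 & M40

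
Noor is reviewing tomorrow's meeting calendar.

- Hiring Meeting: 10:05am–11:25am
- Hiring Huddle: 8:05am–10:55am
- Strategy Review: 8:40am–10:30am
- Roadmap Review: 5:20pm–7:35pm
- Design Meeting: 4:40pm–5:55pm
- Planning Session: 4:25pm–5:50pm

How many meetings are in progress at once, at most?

3

Sort all start/end points and keep a running count:
8:05am start Hiring Huddle → 1
8:40am start Strategy Review → 2
10:05am start Hiring Meeting → 3
10:30am end Strategy Review → 2
10:55am end Hiring Huddle → 1
11:25am end Hiring Meeting → 0
4:25pm start Planning Session → 1
4:40pm start Design Meeting → 2
5:20pm start Roadmap Review → 3
5:50pm end Planning Session → 2
5:55pm end Design Meeting → 1
7:35pm end Roadmap Review → 0
Peak is 3, at 10:05am (Hiring Huddle, Hiring Meeting, Strategy Review).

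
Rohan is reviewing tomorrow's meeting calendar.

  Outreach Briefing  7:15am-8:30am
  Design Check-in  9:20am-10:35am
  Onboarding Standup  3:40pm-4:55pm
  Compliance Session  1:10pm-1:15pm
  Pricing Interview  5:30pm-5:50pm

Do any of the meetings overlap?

No

Sorted by start: Outreach Briefing, Design Check-in, Compliance Session, Onboarding Standup, Pricing Interview.
Design Check-in starts after Outreach Briefing ends, so Outreach Briefing has no further overlaps.
Compliance Session starts after Design Check-in ends, so Design Check-in has no further overlaps.
Onboarding Standup starts after Compliance Session ends, so Compliance Session has no further overlaps.
Pricing Interview starts after Onboarding Standup ends.
Every pair is clear; the schedule has no overlaps.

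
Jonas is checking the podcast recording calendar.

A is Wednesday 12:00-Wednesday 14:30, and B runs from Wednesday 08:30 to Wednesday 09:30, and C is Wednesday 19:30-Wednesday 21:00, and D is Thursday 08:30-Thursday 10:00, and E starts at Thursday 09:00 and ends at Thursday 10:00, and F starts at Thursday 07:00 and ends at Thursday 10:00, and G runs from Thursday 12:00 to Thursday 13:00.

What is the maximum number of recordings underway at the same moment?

3

Sort all start/end points and keep a running count:
Wednesday 08:30 start B → 1
Wednesday 09:30 end B → 0
Wednesday 12:00 start A → 1
Wednesday 14:30 end A → 0
Wednesday 19:30 start C → 1
Wednesday 21:00 end C → 0
Thursday 07:00 start F → 1
Thursday 08:30 start D → 2
Thursday 09:00 start E → 3
Thursday 10:00 end D → 2
Thursday 10:00 end E → 1
Thursday 10:00 end F → 0
Thursday 12:00 start G → 1
Thursday 13:00 end G → 0
Peak is 3, at Thursday 09:00 (D, E, F).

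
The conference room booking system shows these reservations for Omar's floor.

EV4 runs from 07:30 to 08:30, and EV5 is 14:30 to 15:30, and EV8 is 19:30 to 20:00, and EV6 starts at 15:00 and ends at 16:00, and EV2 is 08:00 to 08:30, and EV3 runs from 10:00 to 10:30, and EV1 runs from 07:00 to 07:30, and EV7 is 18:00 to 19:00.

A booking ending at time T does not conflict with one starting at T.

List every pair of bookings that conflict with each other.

EV2 & EV4, EV5 & EV6

Sorted by start: EV1, EV4, EV2, EV3, EV5, EV6, EV7, EV8.
EV4 starts exactly when EV1 ends (back-to-back, no overlap) — done with EV1.
EV2 starts before EV4 ends → EV4 and EV2 overlap.
EV3 starts after EV4 ends — done with EV4.
EV3 starts after EV2 ends — done with EV2.
EV5 starts after EV3 ends — done with EV3.
EV6 starts before EV5 ends → EV5 and EV6 overlap.
EV7 starts after EV5 ends — done with EV5.
EV7 starts after EV6 ends — done with EV6.
EV8 starts after EV7 ends.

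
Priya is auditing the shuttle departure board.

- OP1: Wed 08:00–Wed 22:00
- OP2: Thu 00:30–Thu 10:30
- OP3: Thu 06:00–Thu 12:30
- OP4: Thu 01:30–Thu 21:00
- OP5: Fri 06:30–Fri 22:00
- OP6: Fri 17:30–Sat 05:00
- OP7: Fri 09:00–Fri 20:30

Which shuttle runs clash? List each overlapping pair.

Sorted by start: OP1, OP2, OP4, OP3, OP5, OP7, OP6.
OP2 starts after OP1 ends, so nothing later overlaps OP1 either.
OP4 starts before OP2 ends → OP2 and OP4 overlap.
OP3 starts before OP2 ends → OP2 and OP3 overlap.
OP5 starts after OP2 ends, so nothing later overlaps OP2 either.
OP3 starts before OP4 ends → OP4 and OP3 overlap.
OP5 starts after OP4 ends, so nothing later overlaps OP4 either.
OP5 starts after OP3 ends, so nothing later overlaps OP3 either.
OP7 starts before OP5 ends → OP5 and OP7 overlap.
OP6 starts before OP5 ends → OP5 and OP6 overlap.
OP6 starts before OP7 ends → OP7 and OP6 overlap.

OP2 & OP3, OP2 & OP4, OP3 & OP4, OP5 & OP6, OP5 & OP7, OP6 & OP7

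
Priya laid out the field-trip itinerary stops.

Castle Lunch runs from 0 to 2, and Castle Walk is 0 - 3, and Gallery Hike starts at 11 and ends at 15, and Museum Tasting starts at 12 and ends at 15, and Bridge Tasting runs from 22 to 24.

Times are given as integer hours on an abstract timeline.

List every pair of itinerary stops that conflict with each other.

Two intervals overlap when each starts before the other ends.
Sorted by start: Castle Lunch, Castle Walk, Gallery Hike, Museum Tasting, Bridge Tasting.
Castle Walk starts before Castle Lunch ends → Castle Lunch and Castle Walk overlap.
Gallery Hike starts after Castle Lunch ends, so Castle Lunch has no further overlaps.
Gallery Hike starts after Castle Walk ends, so Castle Walk has no further overlaps.
Museum Tasting starts before Gallery Hike ends → Gallery Hike and Museum Tasting overlap.
Bridge Tasting starts after Gallery Hike ends.
Bridge Tasting starts after Museum Tasting ends.

Castle Lunch & Castle Walk, Gallery Hike & Museum Tasting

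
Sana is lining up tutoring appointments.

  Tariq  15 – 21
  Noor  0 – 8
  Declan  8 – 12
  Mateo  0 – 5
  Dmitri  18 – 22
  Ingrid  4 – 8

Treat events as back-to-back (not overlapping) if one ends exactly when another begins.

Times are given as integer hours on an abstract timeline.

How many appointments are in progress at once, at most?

Sweep the timeline, counting +1 at each start and −1 at each end (ends before starts at a tie):
0 start Mateo → 1
0 start Noor → 2
4 start Ingrid → 3
5 end Mateo → 2
8 end Ingrid → 1
8 end Noor → 0
8 start Declan → 1
12 end Declan → 0
15 start Tariq → 1
18 start Dmitri → 2
21 end Tariq → 1
22 end Dmitri → 0
Peak is 3, at 4 (Ingrid, Mateo, Noor).

3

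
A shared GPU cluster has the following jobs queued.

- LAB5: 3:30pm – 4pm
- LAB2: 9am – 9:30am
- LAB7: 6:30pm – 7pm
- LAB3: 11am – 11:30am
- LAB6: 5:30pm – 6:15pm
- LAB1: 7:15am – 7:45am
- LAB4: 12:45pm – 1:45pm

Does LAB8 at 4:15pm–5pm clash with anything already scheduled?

No — it doesn't clash with anything

LAB1: ends 7:45am at or before LAB8 starts 4:15pm → clear.
LAB2: ends 9:30am at or before LAB8 starts 4:15pm → clear.
LAB3: ends 11:30am at or before LAB8 starts 4:15pm → clear.
LAB4: ends 1:45pm at or before LAB8 starts 4:15pm → clear.
LAB5: ends 4pm at or before LAB8 starts 4:15pm → clear.
LAB6: starts 5:30pm at or after LAB8 ends 5pm → clear.
LAB7: starts 6:30pm at or after LAB8 ends 5pm → clear.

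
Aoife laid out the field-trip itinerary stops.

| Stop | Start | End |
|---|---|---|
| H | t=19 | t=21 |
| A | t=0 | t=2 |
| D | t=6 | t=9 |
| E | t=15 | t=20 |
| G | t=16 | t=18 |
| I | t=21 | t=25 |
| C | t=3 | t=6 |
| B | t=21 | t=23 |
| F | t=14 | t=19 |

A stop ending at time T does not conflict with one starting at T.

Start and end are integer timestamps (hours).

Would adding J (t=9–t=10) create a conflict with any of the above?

A: ends t=2 at or before J starts t=9 → clear.
C: ends t=6 at or before J starts t=9 → clear.
D: ends t=9 at or before J starts t=9 → clear.
F: starts t=14 at or after J ends t=10 → clear.
E: starts t=15 at or after J ends t=10 → clear.
G: starts t=16 at or after J ends t=10 → clear.
H: starts t=19 at or after J ends t=10 → clear.
B: starts t=21 at or after J ends t=10 → clear.
I: starts t=21 at or after J ends t=10 → clear.

No — it doesn't clash with anything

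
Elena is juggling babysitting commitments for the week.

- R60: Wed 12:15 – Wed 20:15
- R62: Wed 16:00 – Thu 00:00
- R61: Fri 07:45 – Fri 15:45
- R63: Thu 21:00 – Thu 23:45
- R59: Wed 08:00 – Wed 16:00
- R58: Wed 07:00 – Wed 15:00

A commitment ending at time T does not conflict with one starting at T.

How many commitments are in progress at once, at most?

Walk through starts and ends in time order (an end at T is processed before a start at T):
Wed 07:00 start R58 → 1
Wed 08:00 start R59 → 2
Wed 12:15 start R60 → 3
Wed 15:00 end R58 → 2
Wed 16:00 end R59 → 1
Wed 16:00 start R62 → 2
Wed 20:15 end R60 → 1
Thu 00:00 end R62 → 0
Thu 21:00 start R63 → 1
Thu 23:45 end R63 → 0
Fri 07:45 start R61 → 1
Fri 15:45 end R61 → 0
Peak is 3, at Wed 12:15 (R58, R59, R60).

3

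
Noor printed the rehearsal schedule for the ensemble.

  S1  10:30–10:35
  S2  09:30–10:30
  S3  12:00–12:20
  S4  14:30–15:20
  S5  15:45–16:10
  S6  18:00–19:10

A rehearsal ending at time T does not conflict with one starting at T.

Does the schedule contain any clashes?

Sorted by start: S2, S1, S3, S4, S5, S6.
S1 starts exactly when S2 ends (back-to-back, no overlap), so S2 has no further overlaps.
S3 starts after S1 ends, so S1 has no further overlaps.
S4 starts after S3 ends, so S3 has no further overlaps.
S5 starts after S4 ends, so S4 has no further overlaps.
S6 starts after S5 ends.
Every pair is clear; the schedule has no overlaps.

No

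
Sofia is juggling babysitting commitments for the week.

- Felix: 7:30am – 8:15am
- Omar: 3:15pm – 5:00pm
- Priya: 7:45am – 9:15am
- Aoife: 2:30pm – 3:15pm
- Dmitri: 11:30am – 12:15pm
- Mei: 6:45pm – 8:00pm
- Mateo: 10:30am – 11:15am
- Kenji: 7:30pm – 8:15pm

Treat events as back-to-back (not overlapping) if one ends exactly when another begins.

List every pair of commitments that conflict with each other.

Sorted by start: Felix, Priya, Mateo, Dmitri, Aoife, Omar, Mei, Kenji.
Priya starts before Felix ends → Felix and Priya overlap.
Mateo starts after Felix ends, so Felix has no further overlaps.
Mateo starts after Priya ends, so Priya has no further overlaps.
Dmitri starts after Mateo ends, so Mateo has no further overlaps.
Aoife starts after Dmitri ends, so Dmitri has no further overlaps.
Omar starts exactly when Aoife ends (back-to-back, no overlap), so Aoife has no further overlaps.
Mei starts after Omar ends, so Omar has no further overlaps.
Kenji starts before Mei ends → Mei and Kenji overlap.

Felix & Priya, Kenji & Mei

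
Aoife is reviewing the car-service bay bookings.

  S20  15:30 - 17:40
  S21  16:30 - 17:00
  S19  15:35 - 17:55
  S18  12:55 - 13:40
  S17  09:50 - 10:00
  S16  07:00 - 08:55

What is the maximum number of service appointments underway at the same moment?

3

Sort all start/end points and keep a running count:
07:00 start S16 → 1
08:55 end S16 → 0
09:50 start S17 → 1
10:00 end S17 → 0
12:55 start S18 → 1
13:40 end S18 → 0
15:30 start S20 → 1
15:35 start S19 → 2
16:30 start S21 → 3
17:00 end S21 → 2
17:40 end S20 → 1
17:55 end S19 → 0
Peak is 3, at 16:30 (S19, S20, S21).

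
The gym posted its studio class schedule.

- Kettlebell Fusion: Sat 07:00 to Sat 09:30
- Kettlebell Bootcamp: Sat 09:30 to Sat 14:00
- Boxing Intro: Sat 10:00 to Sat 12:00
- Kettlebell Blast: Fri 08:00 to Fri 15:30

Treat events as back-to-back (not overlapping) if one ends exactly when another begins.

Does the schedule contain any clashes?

Yes

Two intervals overlap when each starts before the other ends.
Sorted by start: Kettlebell Blast, Kettlebell Fusion, Kettlebell Bootcamp, Boxing Intro.
Kettlebell Fusion starts after Kettlebell Blast ends — done with Kettlebell Blast.
Kettlebell Bootcamp starts exactly when Kettlebell Fusion ends (back-to-back, no overlap) — done with Kettlebell Fusion.
Boxing Intro starts before Kettlebell Bootcamp ends → Kettlebell Bootcamp and Boxing Intro overlap.
That's a conflict, so the schedule is not conflict-free.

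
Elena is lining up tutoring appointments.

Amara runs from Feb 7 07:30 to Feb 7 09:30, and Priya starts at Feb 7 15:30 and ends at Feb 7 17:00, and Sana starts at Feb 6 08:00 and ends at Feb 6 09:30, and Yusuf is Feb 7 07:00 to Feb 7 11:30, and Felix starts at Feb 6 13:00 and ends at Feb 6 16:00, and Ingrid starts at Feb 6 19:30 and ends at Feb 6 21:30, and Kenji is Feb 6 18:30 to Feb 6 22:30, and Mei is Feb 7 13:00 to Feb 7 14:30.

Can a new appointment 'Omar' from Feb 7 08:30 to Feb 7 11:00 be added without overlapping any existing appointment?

No — it overlaps Amara, Yusuf

Sana: ends Feb 6 09:30 at or before Omar starts Feb 7 08:30 → clear.
Felix: ends Feb 6 16:00 at or before Omar starts Feb 7 08:30 → clear.
Kenji: ends Feb 6 22:30 at or before Omar starts Feb 7 08:30 → clear.
Ingrid: ends Feb 6 21:30 at or before Omar starts Feb 7 08:30 → clear.
Yusuf: starts Feb 7 07:00 before Omar ends Feb 7 11:00, and ends Feb 7 11:30 after Omar starts Feb 7 08:30 → overlap.
Amara: starts Feb 7 07:30 before Omar ends Feb 7 11:00, and ends Feb 7 09:30 after Omar starts Feb 7 08:30 → overlap.
Mei: starts Feb 7 13:00 at or after Omar ends Feb 7 11:00 → clear.
Priya: starts Feb 7 15:30 at or after Omar ends Feb 7 11:00 → clear.
Omar overlaps Amara, Yusuf.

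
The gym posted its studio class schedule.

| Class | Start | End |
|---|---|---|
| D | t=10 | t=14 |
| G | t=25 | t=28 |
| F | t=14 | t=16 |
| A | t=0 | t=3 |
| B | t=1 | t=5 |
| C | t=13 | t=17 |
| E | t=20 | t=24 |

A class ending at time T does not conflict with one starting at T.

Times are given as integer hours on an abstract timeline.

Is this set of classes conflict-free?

Sorted by start: A, B, D, C, F, E, G.
B starts before A ends → A and B overlap.
That's a conflict, so the schedule is not conflict-free.

No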